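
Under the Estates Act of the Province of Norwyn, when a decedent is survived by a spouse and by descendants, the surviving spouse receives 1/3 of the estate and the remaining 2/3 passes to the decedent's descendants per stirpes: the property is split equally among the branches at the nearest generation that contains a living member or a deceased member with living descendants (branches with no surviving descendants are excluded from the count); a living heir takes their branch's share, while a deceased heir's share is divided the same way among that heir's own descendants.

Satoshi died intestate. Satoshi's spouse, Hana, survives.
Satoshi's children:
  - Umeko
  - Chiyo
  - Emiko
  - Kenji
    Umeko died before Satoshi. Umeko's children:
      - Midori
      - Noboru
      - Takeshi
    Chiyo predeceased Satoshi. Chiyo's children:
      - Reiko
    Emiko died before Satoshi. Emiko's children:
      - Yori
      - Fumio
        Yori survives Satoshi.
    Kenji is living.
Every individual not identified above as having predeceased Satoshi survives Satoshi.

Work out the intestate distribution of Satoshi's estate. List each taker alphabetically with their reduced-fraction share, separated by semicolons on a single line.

Fumio 1/12; Hana 1/3; Kenji 1/6; Midori 1/18; Noboru 1/18; Reiko 1/6; Takeshi 1/18; Yori 1/12

Hana, as surviving spouse, takes 1/3.
The remaining 2/3 passes to Satoshi's descendants per stirpes.
The 2/3 is divided into 4 equal shares of 1/6 among Umeko, Chiyo, Emiko, Kenji.
Umeko predeceased; the 1/6 allotted to Umeko's branch passes to Umeko's issue by representation.
The 1/6 is divided into 3 equal shares of 1/18 among Midori, Noboru, Takeshi.
Midori is living and takes 1/18.
Noboru is living and takes 1/18.
Takeshi is living and takes 1/18.
Chiyo predeceased; the 1/6 allotted to Chiyo's branch passes to Chiyo's issue by representation.
Reiko is the sole taker at this level and receives the full 1/6.
Emiko predeceased; the 1/6 allotted to Emiko's branch passes to Emiko's issue by representation.
The 1/6 is divided into 2 equal shares of 1/12 among Yori, Fumio.
Yori is living and takes 1/12.
Fumio is living and takes 1/12.
Kenji is living and takes 1/6.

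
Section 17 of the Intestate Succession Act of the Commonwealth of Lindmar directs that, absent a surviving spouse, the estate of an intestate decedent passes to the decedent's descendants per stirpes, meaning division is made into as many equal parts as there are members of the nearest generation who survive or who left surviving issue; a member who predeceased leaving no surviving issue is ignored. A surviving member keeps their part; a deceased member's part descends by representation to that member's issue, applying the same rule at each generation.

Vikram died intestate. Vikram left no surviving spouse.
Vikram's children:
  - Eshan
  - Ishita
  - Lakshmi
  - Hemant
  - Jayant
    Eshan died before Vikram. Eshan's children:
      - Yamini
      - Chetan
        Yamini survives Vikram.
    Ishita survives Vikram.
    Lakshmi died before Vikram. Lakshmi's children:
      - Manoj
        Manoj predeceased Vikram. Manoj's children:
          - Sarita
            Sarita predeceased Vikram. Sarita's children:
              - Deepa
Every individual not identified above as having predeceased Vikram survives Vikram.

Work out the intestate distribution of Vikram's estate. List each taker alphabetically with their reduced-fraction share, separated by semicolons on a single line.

Chetan 1/10; Deepa 1/5; Hemant 1/5; Ishita 1/5; Jayant 1/5; Yamini 1/10

There is no surviving spouse, so the entire estate passes to Vikram's descendants per stirpes.
The estate is divided into 5 equal shares of 1/5 among Eshan, Ishita, Lakshmi, Hemant, Jayant.
Eshan predeceased; the 1/5 allotted to Eshan's branch passes to Eshan's issue by representation.
The 1/5 is divided into 2 equal shares of 1/10 among Yamini, Chetan.
Yamini is living and takes 1/10.
Chetan is living and takes 1/10.
Ishita is living and takes 1/5.
Lakshmi predeceased; the 1/5 allotted to Lakshmi's branch passes to Lakshmi's issue by representation.
Manoj's line is the sole branch at this level, so the full 1/5 passes to Manoj's issue by representation.
Sarita's line is the sole branch at this level, so the full 1/5 passes to Sarita's issue by representation.
Deepa is the sole taker at this level and receives the full 1/5.
Hemant is living and takes 1/5.
Jayant is living and takes 1/5.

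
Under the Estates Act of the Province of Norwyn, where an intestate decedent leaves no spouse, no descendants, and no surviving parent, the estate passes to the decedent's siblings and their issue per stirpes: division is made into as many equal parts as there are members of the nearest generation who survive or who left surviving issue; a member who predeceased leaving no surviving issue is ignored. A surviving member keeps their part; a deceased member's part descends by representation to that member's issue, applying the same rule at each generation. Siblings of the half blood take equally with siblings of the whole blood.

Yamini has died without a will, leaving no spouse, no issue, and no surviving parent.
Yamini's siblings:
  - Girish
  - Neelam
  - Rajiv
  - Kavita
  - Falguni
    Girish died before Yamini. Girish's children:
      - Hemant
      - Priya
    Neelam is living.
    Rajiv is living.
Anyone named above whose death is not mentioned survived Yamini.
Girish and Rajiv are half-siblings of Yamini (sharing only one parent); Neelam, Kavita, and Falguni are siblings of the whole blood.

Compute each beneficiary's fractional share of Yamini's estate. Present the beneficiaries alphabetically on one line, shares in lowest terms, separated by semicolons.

No spouse, descendants, or parent survives, so the estate passes to Yamini's siblings per stirpes.
Half-blood and whole-blood siblings take equally under the stated rule.
The estate is divided into 5 equal shares of 1/5 among Girish, Neelam, Rajiv, Kavita, Falguni.
Girish predeceased; the 1/5 allotted to Girish's branch passes to Girish's issue by representation.
The 1/5 is divided into 2 equal shares of 1/10 among Hemant, Priya.
Hemant is living and takes 1/10.
Priya is living and takes 1/10.
Neelam is living and takes 1/5.
Rajiv is living and takes 1/5.
Kavita is living and takes 1/5.
Falguni is living and takes 1/5.

Falguni 1/5; Hemant 1/10; Kavita 1/5; Neelam 1/5; Priya 1/10; Rajiv 1/5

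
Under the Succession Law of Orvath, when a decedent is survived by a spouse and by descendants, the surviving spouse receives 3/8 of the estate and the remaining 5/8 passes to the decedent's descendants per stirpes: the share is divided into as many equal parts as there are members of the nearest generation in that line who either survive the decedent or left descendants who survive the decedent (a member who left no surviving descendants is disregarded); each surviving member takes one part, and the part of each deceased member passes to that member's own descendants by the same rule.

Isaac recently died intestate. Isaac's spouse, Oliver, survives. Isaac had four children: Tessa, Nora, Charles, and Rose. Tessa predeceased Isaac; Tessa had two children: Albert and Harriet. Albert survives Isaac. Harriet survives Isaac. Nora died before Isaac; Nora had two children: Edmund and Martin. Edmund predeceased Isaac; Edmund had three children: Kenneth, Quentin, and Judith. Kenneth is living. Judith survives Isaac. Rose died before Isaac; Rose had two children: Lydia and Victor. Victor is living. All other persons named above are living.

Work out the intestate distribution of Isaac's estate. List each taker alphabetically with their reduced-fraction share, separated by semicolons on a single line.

Oliver, as surviving spouse, takes 3/8.
The remaining 5/8 passes to Isaac's descendants per stirpes.
The 5/8 is divided into 4 equal shares of 5/32 among Tessa, Nora, Charles, Rose.
Tessa predeceased; the 5/32 allotted to Tessa's branch passes to Tessa's issue by representation.
The 5/32 is divided into 2 equal shares of 5/64 among Albert, Harriet.
Albert is living and takes 5/64.
Harriet is living and takes 5/64.
Nora predeceased; the 5/32 allotted to Nora's branch passes to Nora's issue by representation.
The 5/32 is divided into 2 equal shares of 5/64 among Edmund, Martin.
Edmund predeceased; the 5/64 allotted to Edmund's branch passes to Edmund's issue by representation.
The 5/64 is divided into 3 equal shares of 5/192 among Kenneth, Quentin, Judith.
Kenneth is living and takes 5/192.
Quentin is living and takes 5/192.
Judith is living and takes 5/192.
Martin is living and takes 5/64.
Charles is living and takes 5/32.
Rose predeceased; the 5/32 allotted to Rose's branch passes to Rose's issue by representation.
The 5/32 is divided into 2 equal shares of 5/64 among Lydia, Victor.
Lydia is living and takes 5/64.
Victor is living and takes 5/64.

Albert 5/64; Charles 5/32; Harriet 5/64; Judith 5/192; Kenneth 5/192; Lydia 5/64; Martin 5/64; Oliver 3/8; Quentin 5/192; Victor 5/64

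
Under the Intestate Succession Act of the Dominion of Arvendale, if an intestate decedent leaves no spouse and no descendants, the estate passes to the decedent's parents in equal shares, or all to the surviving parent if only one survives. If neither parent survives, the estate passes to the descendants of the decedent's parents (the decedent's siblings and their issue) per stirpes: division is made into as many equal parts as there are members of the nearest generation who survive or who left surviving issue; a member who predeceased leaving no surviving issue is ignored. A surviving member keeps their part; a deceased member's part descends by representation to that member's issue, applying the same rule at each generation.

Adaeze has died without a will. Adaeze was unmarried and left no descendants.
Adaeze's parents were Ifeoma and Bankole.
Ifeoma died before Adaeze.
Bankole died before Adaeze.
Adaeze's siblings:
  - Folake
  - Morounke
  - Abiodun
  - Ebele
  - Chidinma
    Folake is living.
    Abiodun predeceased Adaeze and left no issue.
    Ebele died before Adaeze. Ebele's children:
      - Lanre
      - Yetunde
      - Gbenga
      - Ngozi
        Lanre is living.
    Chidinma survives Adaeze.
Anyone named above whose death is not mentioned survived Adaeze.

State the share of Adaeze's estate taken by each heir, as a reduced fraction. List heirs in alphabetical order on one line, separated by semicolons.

Chidinma 1/4; Folake 1/4; Gbenga 1/16; Lanre 1/16; Morounke 1/4; Ngozi 1/16; Yetunde 1/16

Neither parent survives and there are no descendants, so the estate passes to Adaeze's siblings and their issue per stirpes.
Abiodun left no surviving issue, so that branch lapses and is disregarded.
The estate is divided into 4 equal shares of 1/4 among Folake, Morounke, Ebele, Chidinma.
Folake is living and takes 1/4.
Morounke is living and takes 1/4.
Ebele predeceased; the 1/4 allotted to Ebele's branch passes to Ebele's issue by representation.
The 1/4 is divided into 4 equal shares of 1/16 among Lanre, Yetunde, Gbenga, Ngozi.
Lanre is living and takes 1/16.
Yetunde is living and takes 1/16.
Gbenga is living and takes 1/16.
Ngozi is living and takes 1/16.
Chidinma is living and takes 1/4.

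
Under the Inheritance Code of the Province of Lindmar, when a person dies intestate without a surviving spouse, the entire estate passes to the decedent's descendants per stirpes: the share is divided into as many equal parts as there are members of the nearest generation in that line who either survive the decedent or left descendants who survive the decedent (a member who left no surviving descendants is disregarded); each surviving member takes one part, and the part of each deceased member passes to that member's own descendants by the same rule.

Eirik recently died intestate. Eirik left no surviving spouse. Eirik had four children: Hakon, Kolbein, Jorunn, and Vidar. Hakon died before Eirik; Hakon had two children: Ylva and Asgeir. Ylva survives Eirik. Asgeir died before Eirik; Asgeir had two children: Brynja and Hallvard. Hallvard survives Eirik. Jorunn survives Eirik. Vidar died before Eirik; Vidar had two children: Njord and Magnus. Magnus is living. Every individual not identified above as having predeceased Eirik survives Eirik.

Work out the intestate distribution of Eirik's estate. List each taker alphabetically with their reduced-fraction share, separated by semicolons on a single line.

Brynja 1/16; Hallvard 1/16; Jorunn 1/4; Kolbein 1/4; Magnus 1/8; Njord 1/8; Ylva 1/8

There is no surviving spouse, so the entire estate passes to Eirik's descendants per stirpes.
The estate is divided into 4 equal shares of 1/4 among Hakon, Kolbein, Jorunn, Vidar.
Hakon predeceased; the 1/4 allotted to Hakon's branch passes to Hakon's issue by representation.
The 1/4 is divided into 2 equal shares of 1/8 among Ylva, Asgeir.
Ylva is living and takes 1/8.
Asgeir predeceased; the 1/8 allotted to Asgeir's branch passes to Asgeir's issue by representation.
The 1/8 is divided into 2 equal shares of 1/16 among Brynja, Hallvard.
Brynja is living and takes 1/16.
Hallvard is living and takes 1/16.
Kolbein is living and takes 1/4.
Jorunn is living and takes 1/4.
Vidar predeceased; the 1/4 allotted to Vidar's branch passes to Vidar's issue by representation.
The 1/4 is divided into 2 equal shares of 1/8 among Njord, Magnus.
Njord is living and takes 1/8.
Magnus is living and takes 1/8.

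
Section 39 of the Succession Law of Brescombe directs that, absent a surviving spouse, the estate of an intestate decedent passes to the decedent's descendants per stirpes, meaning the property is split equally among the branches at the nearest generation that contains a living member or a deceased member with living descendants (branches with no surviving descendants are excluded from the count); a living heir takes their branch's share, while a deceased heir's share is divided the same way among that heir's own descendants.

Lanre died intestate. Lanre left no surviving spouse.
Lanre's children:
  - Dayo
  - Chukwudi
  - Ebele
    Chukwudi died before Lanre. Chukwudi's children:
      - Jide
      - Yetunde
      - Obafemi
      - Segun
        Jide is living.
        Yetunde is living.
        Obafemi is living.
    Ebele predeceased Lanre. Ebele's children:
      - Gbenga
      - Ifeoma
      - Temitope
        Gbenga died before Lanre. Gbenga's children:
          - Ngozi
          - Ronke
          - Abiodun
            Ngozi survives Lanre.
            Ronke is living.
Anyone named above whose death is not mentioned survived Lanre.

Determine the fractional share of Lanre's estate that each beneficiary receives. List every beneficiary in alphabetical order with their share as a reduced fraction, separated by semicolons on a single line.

There is no surviving spouse, so the entire estate passes to Lanre's descendants per stirpes.
The estate is divided into 3 equal shares of 1/3 among Dayo, Chukwudi, Ebele.
Dayo is living and takes 1/3.
Chukwudi predeceased; the 1/3 allotted to Chukwudi's branch passes to Chukwudi's issue by representation.
The 1/3 is divided into 4 equal shares of 1/12 among Jide, Yetunde, Obafemi, Segun.
Jide is living and takes 1/12.
Yetunde is living and takes 1/12.
Obafemi is living and takes 1/12.
Segun is living and takes 1/12.
Ebele predeceased; the 1/3 allotted to Ebele's branch passes to Ebele's issue by representation.
The 1/3 is divided into 3 equal shares of 1/9 among Gbenga, Ifeoma, Temitope.
Gbenga predeceased; the 1/9 allotted to Gbenga's branch passes to Gbenga's issue by representation.
The 1/9 is divided into 3 equal shares of 1/27 among Ngozi, Ronke, Abiodun.
Ngozi is living and takes 1/27.
Ronke is living and takes 1/27.
Abiodun is living and takes 1/27.
Ifeoma is living and takes 1/9.
Temitope is living and takes 1/9.

Abiodun 1/27; Dayo 1/3; Ifeoma 1/9; Jide 1/12; Ngozi 1/27; Obafemi 1/12; Ronke 1/27; Segun 1/12; Temitope 1/9; Yetunde 1/12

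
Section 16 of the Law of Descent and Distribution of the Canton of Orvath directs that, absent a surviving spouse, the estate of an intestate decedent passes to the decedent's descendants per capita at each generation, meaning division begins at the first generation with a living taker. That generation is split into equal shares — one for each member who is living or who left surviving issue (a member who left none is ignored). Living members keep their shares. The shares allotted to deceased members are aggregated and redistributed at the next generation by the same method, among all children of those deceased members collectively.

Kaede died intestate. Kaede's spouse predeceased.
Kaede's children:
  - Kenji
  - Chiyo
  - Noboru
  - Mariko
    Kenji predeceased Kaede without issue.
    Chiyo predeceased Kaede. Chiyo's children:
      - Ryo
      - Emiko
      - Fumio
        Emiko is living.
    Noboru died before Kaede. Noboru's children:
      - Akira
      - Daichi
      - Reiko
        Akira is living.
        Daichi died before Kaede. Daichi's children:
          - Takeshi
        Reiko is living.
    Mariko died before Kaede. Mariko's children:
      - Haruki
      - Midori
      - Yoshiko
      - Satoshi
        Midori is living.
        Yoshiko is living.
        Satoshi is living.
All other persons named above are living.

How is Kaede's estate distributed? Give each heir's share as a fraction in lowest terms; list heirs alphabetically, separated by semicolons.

There is no surviving spouse, so the entire estate passes to Kaede's descendants per capita at each generation.
No one at generation 1 (Chiyo, Noboru, Mariko) is living; moving to the next generation.
At generation 2 (Ryo, Emiko, Fumio, Akira, Daichi, Reiko, Haruki, Midori, Yoshiko, Satoshi) there are 10 shares of (1)/10 = 1/10 each.
Living: Ryo, Emiko, Fumio, Akira, Reiko, Haruki, Midori, Yoshiko, and Satoshi — each takes 1/10.
Deceased: Daichi. That 1/10 share is carried to generation 3.
At generation 3 (Takeshi) there are 1 shares of (1/10)/1 = 1/10 each.
Living: Takeshi — each takes 1/10.

Akira 1/10; Emiko 1/10; Fumio 1/10; Haruki 1/10; Midori 1/10; Reiko 1/10; Ryo 1/10; Satoshi 1/10; Takeshi 1/10; Yoshiko 1/10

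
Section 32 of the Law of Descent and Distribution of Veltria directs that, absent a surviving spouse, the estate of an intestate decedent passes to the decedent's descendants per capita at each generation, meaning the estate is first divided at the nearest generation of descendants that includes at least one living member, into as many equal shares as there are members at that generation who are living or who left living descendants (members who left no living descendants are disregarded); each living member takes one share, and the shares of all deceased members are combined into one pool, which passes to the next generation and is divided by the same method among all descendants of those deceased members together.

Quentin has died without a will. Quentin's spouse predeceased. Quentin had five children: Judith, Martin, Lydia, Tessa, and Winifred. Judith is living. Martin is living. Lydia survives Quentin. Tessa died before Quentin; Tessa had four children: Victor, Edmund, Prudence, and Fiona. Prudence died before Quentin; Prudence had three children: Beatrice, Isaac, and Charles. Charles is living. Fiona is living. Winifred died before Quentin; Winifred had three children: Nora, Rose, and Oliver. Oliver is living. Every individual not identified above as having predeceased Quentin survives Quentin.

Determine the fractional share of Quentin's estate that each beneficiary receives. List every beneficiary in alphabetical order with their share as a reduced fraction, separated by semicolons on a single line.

Beatrice 2/105; Charles 2/105; Edmund 2/35; Fiona 2/35; Isaac 2/105; Judith 1/5; Lydia 1/5; Martin 1/5; Nora 2/35; Oliver 2/35; Rose 2/35; Victor 2/35

There is no surviving spouse, so the entire estate passes to Quentin's descendants per capita at each generation.
At generation 1 (Judith, Martin, Lydia, Tessa, Winifred) there are 5 shares of (1)/5 = 1/5 each.
Living: Judith, Martin, and Lydia — each takes 1/5.
Deceased: Tessa and Winifred. Their combined 2/5 is pooled and carried to generation 2.
At generation 2 (Victor, Edmund, Prudence, Fiona, Nora, Rose, Oliver) there are 7 shares of (2/5)/7 = 2/35 each.
Living: Victor, Edmund, Fiona, Nora, Rose, and Oliver — each takes 2/35.
Deceased: Prudence. That 2/35 share is carried to generation 3.
At generation 3 (Beatrice, Isaac, Charles) there are 3 shares of (2/35)/3 = 2/105 each.
Living: Beatrice, Isaac, and Charles — each takes 2/105.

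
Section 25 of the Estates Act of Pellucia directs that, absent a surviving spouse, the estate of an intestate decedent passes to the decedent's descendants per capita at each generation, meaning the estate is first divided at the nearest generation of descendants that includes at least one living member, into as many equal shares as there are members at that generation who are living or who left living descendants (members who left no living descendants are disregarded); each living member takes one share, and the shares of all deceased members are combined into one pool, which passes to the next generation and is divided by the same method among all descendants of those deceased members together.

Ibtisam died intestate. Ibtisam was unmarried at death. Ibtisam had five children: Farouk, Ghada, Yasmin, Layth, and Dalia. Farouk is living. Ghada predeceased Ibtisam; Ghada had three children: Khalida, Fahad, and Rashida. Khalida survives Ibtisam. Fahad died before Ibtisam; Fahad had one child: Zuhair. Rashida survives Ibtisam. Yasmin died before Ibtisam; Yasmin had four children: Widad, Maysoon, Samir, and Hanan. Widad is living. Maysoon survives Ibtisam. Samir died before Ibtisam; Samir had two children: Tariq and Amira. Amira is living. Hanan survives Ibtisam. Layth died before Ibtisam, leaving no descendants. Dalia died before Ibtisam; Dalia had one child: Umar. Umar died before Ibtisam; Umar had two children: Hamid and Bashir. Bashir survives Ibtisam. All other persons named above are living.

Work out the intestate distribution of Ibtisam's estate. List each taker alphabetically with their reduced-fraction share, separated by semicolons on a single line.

There is no surviving spouse, so the entire estate passes to Ibtisam's descendants per capita at each generation.
At generation 1 (Farouk, Ghada, Yasmin, Dalia) there are 4 shares of (1)/4 = 1/4 each.
Living: Farouk — each takes 1/4.
Deceased: Ghada, Yasmin, and Dalia. Their combined 3/4 is pooled and carried to generation 2.
At generation 2 (Khalida, Fahad, Rashida, Widad, Maysoon, Samir, Hanan, Umar) there are 8 shares of (3/4)/8 = 3/32 each.
Living: Khalida, Rashida, Widad, Maysoon, and Hanan — each takes 3/32.
Deceased: Fahad, Samir, and Umar. Their combined 9/32 is pooled and carried to generation 3.
At generation 3 (Zuhair, Tariq, Amira, Hamid, Bashir) there are 5 shares of (9/32)/5 = 9/160 each.
Living: Zuhair, Tariq, Amira, Hamid, and Bashir — each takes 9/160.

Amira 9/160; Bashir 9/160; Farouk 1/4; Hamid 9/160; Hanan 3/32; Khalida 3/32; Maysoon 3/32; Rashida 3/32; Tariq 9/160; Widad 3/32; Zuhair 9/160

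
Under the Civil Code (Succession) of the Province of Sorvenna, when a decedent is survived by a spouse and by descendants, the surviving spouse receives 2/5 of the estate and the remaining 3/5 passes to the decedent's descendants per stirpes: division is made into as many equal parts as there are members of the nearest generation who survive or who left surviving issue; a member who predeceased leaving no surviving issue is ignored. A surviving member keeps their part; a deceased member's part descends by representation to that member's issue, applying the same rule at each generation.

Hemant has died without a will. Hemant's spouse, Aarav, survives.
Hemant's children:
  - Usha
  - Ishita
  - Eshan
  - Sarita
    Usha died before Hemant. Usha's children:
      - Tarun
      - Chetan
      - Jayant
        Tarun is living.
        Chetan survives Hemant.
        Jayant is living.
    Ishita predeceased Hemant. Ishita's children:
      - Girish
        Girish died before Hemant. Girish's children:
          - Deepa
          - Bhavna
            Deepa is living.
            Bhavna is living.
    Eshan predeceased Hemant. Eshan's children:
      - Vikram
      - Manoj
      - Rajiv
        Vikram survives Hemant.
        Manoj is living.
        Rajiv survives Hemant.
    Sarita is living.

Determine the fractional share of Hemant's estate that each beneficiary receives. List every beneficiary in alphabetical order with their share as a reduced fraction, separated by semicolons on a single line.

Aarav, as surviving spouse, takes 2/5.
The remaining 3/5 passes to Hemant's descendants per stirpes.
The 3/5 is divided into 4 equal shares of 3/20 among Usha, Ishita, Eshan, Sarita.
Usha predeceased; the 3/20 allotted to Usha's branch passes to Usha's issue by representation.
The 3/20 is divided into 3 equal shares of 1/20 among Tarun, Chetan, Jayant.
Tarun is living and takes 1/20.
Chetan is living and takes 1/20.
Jayant is living and takes 1/20.
Ishita predeceased; the 3/20 allotted to Ishita's branch passes to Ishita's issue by representation.
Girish's line is the sole branch at this level, so the full 3/20 passes to Girish's issue by representation.
The 3/20 is divided into 2 equal shares of 3/40 among Deepa, Bhavna.
Deepa is living and takes 3/40.
Bhavna is living and takes 3/40.
Eshan predeceased; the 3/20 allotted to Eshan's branch passes to Eshan's issue by representation.
The 3/20 is divided into 3 equal shares of 1/20 among Vikram, Manoj, Rajiv.
Vikram is living and takes 1/20.
Manoj is living and takes 1/20.
Rajiv is living and takes 1/20.
Sarita is living and takes 3/20.

Aarav 2/5; Bhavna 3/40; Chetan 1/20; Deepa 3/40; Jayant 1/20; Manoj 1/20; Rajiv 1/20; Sarita 3/20; Tarun 1/20; Vikram 1/20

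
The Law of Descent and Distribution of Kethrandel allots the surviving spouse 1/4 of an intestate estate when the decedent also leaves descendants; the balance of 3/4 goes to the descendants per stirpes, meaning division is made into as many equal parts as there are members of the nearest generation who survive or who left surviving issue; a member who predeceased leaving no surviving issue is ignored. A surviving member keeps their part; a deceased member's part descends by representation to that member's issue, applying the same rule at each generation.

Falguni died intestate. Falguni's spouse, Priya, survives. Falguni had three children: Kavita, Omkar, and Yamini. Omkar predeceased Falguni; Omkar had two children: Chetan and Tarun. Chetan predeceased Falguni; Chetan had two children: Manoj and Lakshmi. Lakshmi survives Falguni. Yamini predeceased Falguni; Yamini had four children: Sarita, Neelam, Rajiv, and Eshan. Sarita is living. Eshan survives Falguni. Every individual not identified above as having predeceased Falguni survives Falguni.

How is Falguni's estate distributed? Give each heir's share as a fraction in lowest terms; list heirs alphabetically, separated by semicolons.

Priya, as surviving spouse, takes 1/4.
The remaining 3/4 passes to Falguni's descendants per stirpes.
The 3/4 is divided into 3 equal shares of 1/4 among Kavita, Omkar, Yamini.
Kavita is living and takes 1/4.
Omkar predeceased; the 1/4 allotted to Omkar's branch passes to Omkar's issue by representation.
The 1/4 is divided into 2 equal shares of 1/8 among Chetan, Tarun.
Chetan predeceased; the 1/8 allotted to Chetan's branch passes to Chetan's issue by representation.
The 1/8 is divided into 2 equal shares of 1/16 among Manoj, Lakshmi.
Manoj is living and takes 1/16.
Lakshmi is living and takes 1/16.
Tarun is living and takes 1/8.
Yamini predeceased; the 1/4 allotted to Yamini's branch passes to Yamini's issue by representation.
The 1/4 is divided into 4 equal shares of 1/16 among Sarita, Neelam, Rajiv, Eshan.
Sarita is living and takes 1/16.
Neelam is living and takes 1/16.
Rajiv is living and takes 1/16.
Eshan is living and takes 1/16.

Eshan 1/16; Kavita 1/4; Lakshmi 1/16; Manoj 1/16; Neelam 1/16; Priya 1/4; Rajiv 1/16; Sarita 1/16; Tarun 1/8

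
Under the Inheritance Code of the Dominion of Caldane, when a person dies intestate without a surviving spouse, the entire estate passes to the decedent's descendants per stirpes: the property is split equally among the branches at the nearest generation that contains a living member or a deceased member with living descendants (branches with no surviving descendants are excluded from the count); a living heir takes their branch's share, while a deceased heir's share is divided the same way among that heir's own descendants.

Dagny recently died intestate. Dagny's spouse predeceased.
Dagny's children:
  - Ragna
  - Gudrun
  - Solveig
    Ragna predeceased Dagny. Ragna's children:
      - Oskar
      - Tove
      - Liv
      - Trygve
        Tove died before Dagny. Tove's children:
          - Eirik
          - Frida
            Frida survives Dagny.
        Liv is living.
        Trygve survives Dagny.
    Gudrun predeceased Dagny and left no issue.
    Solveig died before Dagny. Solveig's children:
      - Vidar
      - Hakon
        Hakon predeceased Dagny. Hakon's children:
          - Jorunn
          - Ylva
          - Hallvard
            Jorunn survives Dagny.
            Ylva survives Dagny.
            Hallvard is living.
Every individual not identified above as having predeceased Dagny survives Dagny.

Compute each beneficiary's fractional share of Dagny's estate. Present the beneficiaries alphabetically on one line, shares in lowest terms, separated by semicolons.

Eirik 1/16; Frida 1/16; Hallvard 1/12; Jorunn 1/12; Liv 1/8; Oskar 1/8; Trygve 1/8; Vidar 1/4; Ylva 1/12

There is no surviving spouse, so the entire estate passes to Dagny's descendants per stirpes.
Gudrun left no surviving issue, so that branch lapses and is disregarded.
The estate is divided into 2 equal shares of 1/2 among Ragna, Solveig.
Ragna predeceased; the 1/2 allotted to Ragna's branch passes to Ragna's issue by representation.
The 1/2 is divided into 4 equal shares of 1/8 among Oskar, Tove, Liv, Trygve.
Oskar is living and takes 1/8.
Tove predeceased; the 1/8 allotted to Tove's branch passes to Tove's issue by representation.
The 1/8 is divided into 2 equal shares of 1/16 among Eirik, Frida.
Eirik is living and takes 1/16.
Frida is living and takes 1/16.
Liv is living and takes 1/8.
Trygve is living and takes 1/8.
Solveig predeceased; the 1/2 allotted to Solveig's branch passes to Solveig's issue by representation.
The 1/2 is divided into 2 equal shares of 1/4 among Vidar, Hakon.
Vidar is living and takes 1/4.
Hakon predeceased; the 1/4 allotted to Hakon's branch passes to Hakon's issue by representation.
The 1/4 is divided into 3 equal shares of 1/12 among Jorunn, Ylva, Hallvard.
Jorunn is living and takes 1/12.
Ylva is living and takes 1/12.
Hallvard is living and takes 1/12.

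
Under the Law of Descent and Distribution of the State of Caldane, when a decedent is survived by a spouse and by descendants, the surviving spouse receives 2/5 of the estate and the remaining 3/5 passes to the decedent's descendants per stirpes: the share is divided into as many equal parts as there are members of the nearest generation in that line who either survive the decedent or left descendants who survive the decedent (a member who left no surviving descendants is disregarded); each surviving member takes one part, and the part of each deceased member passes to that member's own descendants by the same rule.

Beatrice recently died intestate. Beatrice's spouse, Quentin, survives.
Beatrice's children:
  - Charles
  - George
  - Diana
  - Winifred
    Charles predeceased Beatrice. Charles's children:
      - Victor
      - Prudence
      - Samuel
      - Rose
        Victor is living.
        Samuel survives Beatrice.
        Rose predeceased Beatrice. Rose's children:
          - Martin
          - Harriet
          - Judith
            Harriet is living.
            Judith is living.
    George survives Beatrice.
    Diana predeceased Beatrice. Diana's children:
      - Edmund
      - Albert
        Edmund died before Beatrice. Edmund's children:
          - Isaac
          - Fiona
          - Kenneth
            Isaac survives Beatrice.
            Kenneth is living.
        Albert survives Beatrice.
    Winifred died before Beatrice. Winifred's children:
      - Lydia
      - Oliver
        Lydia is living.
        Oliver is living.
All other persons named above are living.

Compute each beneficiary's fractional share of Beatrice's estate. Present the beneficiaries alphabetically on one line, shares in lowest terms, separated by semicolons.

Quentin, as surviving spouse, takes 2/5.
The remaining 3/5 passes to Beatrice's descendants per stirpes.
The 3/5 is divided into 4 equal shares of 3/20 among Charles, George, Diana, Winifred.
Charles predeceased; the 3/20 allotted to Charles's branch passes to Charles's issue by representation.
The 3/20 is divided into 4 equal shares of 3/80 among Victor, Prudence, Samuel, Rose.
Victor is living and takes 3/80.
Prudence is living and takes 3/80.
Samuel is living and takes 3/80.
Rose predeceased; the 3/80 allotted to Rose's branch passes to Rose's issue by representation.
The 3/80 is divided into 3 equal shares of 1/80 among Martin, Harriet, Judith.
Martin is living and takes 1/80.
Harriet is living and takes 1/80.
Judith is living and takes 1/80.
George is living and takes 3/20.
Diana predeceased; the 3/20 allotted to Diana's branch passes to Diana's issue by representation.
The 3/20 is divided into 2 equal shares of 3/40 among Edmund, Albert.
Edmund predeceased; the 3/40 allotted to Edmund's branch passes to Edmund's issue by representation.
The 3/40 is divided into 3 equal shares of 1/40 among Isaac, Fiona, Kenneth.
Isaac is living and takes 1/40.
Fiona is living and takes 1/40.
Kenneth is living and takes 1/40.
Albert is living and takes 3/40.
Winifred predeceased; the 3/20 allotted to Winifred's branch passes to Winifred's issue by representation.
The 3/20 is divided into 2 equal shares of 3/40 among Lydia, Oliver.
Lydia is living and takes 3/40.
Oliver is living and takes 3/40.

Albert 3/40; Fiona 1/40; George 3/20; Harriet 1/80; Isaac 1/40; Judith 1/80; Kenneth 1/40; Lydia 3/40; Martin 1/80; Oliver 3/40; Prudence 3/80; Quentin 2/5; Samuel 3/80; Victor 3/80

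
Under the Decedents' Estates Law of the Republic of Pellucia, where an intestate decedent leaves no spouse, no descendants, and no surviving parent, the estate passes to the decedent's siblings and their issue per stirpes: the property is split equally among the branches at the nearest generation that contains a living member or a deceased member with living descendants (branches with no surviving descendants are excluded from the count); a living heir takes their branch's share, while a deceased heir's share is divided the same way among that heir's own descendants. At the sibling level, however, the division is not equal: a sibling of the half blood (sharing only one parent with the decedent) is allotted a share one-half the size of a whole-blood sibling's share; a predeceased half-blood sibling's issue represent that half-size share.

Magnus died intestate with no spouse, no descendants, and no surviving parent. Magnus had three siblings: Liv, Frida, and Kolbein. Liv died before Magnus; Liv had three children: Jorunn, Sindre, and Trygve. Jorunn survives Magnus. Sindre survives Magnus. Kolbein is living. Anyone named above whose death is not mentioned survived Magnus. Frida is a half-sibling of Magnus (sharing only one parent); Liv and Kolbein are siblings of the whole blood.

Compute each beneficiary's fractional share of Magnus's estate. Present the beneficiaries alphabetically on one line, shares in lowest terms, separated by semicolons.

No spouse, descendants, or parent survives, so the estate passes to Magnus's siblings per stirpes.
Half-blood siblings count for one-half the weight of whole-blood siblings at the initial division.
Dividing 1 in proportion to weights (total weight 5/2): Liv (weight 1) → 2/5; Frida (weight 1/2) → 1/5; Kolbein (weight 1) → 2/5.
Liv predeceased; the 2/5 allotted to Liv's branch passes to Liv's issue by representation.
The 2/5 is divided into 3 equal shares of 2/15 among Jorunn, Sindre, Trygve.
Jorunn is living and takes 2/15.
Sindre is living and takes 2/15.
Trygve is living and takes 2/15.
Frida is living and takes 1/5.
Kolbein is living and takes 2/5.

Frida 1/5; Jorunn 2/15; Kolbein 2/5; Sindre 2/15; Trygve 2/15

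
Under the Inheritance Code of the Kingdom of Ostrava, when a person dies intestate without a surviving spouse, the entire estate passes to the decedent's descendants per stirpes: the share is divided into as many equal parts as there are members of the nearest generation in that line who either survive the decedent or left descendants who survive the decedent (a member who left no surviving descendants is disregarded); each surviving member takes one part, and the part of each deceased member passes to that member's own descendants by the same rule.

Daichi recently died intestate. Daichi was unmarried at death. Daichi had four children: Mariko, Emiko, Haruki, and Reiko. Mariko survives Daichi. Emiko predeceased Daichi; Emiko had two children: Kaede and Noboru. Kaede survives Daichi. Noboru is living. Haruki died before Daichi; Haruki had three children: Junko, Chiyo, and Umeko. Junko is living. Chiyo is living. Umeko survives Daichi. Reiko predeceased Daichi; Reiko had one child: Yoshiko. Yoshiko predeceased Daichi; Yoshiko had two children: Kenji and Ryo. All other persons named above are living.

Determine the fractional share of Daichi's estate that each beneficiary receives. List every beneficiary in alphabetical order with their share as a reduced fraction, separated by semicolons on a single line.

There is no surviving spouse, so the entire estate passes to Daichi's descendants per stirpes.
The estate is divided into 4 equal shares of 1/4 among Mariko, Emiko, Haruki, Reiko.
Mariko is living and takes 1/4.
Emiko predeceased; the 1/4 allotted to Emiko's branch passes to Emiko's issue by representation.
The 1/4 is divided into 2 equal shares of 1/8 among Kaede, Noboru.
Kaede is living and takes 1/8.
Noboru is living and takes 1/8.
Haruki predeceased; the 1/4 allotted to Haruki's branch passes to Haruki's issue by representation.
The 1/4 is divided into 3 equal shares of 1/12 among Junko, Chiyo, Umeko.
Junko is living and takes 1/12.
Chiyo is living and takes 1/12.
Umeko is living and takes 1/12.
Reiko predeceased; the 1/4 allotted to Reiko's branch passes to Reiko's issue by representation.
Yoshiko's line is the sole branch at this level, so the full 1/4 passes to Yoshiko's issue by representation.
The 1/4 is divided into 2 equal shares of 1/8 among Kenji, Ryo.
Kenji is living and takes 1/8.
Ryo is living and takes 1/8.

Chiyo 1/12; Junko 1/12; Kaede 1/8; Kenji 1/8; Mariko 1/4; Noboru 1/8; Ryo 1/8; Umeko 1/12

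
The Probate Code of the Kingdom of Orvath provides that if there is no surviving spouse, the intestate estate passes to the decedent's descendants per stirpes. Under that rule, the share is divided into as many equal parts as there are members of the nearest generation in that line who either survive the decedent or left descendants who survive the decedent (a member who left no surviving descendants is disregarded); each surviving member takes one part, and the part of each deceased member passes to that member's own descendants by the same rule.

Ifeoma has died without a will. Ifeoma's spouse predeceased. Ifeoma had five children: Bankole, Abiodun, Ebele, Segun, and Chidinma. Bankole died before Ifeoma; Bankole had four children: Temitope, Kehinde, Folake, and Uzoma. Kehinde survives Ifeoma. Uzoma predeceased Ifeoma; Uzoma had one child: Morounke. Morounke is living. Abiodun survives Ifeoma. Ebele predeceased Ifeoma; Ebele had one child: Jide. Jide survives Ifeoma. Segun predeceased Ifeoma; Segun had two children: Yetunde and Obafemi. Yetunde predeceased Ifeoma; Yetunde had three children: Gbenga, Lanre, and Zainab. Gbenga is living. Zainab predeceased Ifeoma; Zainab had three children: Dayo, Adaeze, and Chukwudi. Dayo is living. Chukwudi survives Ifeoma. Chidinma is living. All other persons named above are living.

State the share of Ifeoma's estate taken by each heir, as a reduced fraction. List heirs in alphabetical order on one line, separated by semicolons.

Abiodun 1/5; Adaeze 1/90; Chidinma 1/5; Chukwudi 1/90; Dayo 1/90; Folake 1/20; Gbenga 1/30; Jide 1/5; Kehinde 1/20; Lanre 1/30; Morounke 1/20; Obafemi 1/10; Temitope 1/20

There is no surviving spouse, so the entire estate passes to Ifeoma's descendants per stirpes.
The estate is divided into 5 equal shares of 1/5 among Bankole, Abiodun, Ebele, Segun, Chidinma.
Bankole predeceased; the 1/5 allotted to Bankole's branch passes to Bankole's issue by representation.
The 1/5 is divided into 4 equal shares of 1/20 among Temitope, Kehinde, Folake, Uzoma.
Temitope is living and takes 1/20.
Kehinde is living and takes 1/20.
Folake is living and takes 1/20.
Uzoma predeceased; the 1/20 allotted to Uzoma's branch passes to Uzoma's issue by representation.
Morounke is the sole taker at this level and receives the full 1/20.
Abiodun is living and takes 1/5.
Ebele predeceased; the 1/5 allotted to Ebele's branch passes to Ebele's issue by representation.
Jide is the sole taker at this level and receives the full 1/5.
Segun predeceased; the 1/5 allotted to Segun's branch passes to Segun's issue by representation.
The 1/5 is divided into 2 equal shares of 1/10 among Yetunde, Obafemi.
Yetunde predeceased; the 1/10 allotted to Yetunde's branch passes to Yetunde's issue by representation.
The 1/10 is divided into 3 equal shares of 1/30 among Gbenga, Lanre, Zainab.
Gbenga is living and takes 1/30.
Lanre is living and takes 1/30.
Zainab predeceased; the 1/30 allotted to Zainab's branch passes to Zainab's issue by representation.
The 1/30 is divided into 3 equal shares of 1/90 among Dayo, Adaeze, Chukwudi.
Dayo is living and takes 1/90.
Adaeze is living and takes 1/90.
Chukwudi is living and takes 1/90.
Obafemi is living and takes 1/10.
Chidinma is living and takes 1/5.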